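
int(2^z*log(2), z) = 2^z + C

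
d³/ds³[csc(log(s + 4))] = (-6*sqrt(2)*sin(log(s + 4) + pi/4)/sin(log(s + 4))^3 + 3 - cos(log(s + 4))/sin(log(s + 4)))/((s^3 + 12*s^2 + 48*s + 64)*sin(log(s + 4)))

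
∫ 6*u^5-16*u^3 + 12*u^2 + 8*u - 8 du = u^6 - 4*u^4 + 4*u^3 + 4*u^2 - 8*u + C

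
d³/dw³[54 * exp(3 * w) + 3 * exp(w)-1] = 1458*exp(3*w) + 3*exp(w)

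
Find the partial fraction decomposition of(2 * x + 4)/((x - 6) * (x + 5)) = 6/(11*(x + 5)) + 16/(11*(x - 6))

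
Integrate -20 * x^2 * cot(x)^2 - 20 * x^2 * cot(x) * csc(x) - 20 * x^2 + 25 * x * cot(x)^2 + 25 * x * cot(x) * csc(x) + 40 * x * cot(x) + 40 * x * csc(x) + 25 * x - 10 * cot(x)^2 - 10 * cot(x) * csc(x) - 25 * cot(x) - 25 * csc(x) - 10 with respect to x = (cot(x) + csc(x))*(20*x^2 - 25*x + 10) + C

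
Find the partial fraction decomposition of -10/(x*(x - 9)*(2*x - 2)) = 5/(8*(x - 1)) - 5/(72*(x - 9)) - 5/(9*x)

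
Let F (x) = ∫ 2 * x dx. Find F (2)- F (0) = 4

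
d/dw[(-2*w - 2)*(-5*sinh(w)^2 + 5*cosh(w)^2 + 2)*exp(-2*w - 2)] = (28*w + 14)*exp(-2*w - 2)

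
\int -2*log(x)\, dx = 2*x*(1 - log(x)) + C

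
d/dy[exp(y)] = exp(y)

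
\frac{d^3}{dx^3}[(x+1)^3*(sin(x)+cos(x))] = x^3*sin(x) - x^3*cos(x) - 6*x^2*sin(x) - 12*x^2*cos(x) - 33*x*sin(x) - 3*x*cos(x) - 20*sin(x) + 14*cos(x)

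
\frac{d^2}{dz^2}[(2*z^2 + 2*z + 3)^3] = 240*z^4 + 480*z^3 + 720*z^2 + 480*z + 180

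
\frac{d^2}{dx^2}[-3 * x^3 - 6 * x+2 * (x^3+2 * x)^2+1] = 60*x^4 + 96*x^2 - 18*x + 16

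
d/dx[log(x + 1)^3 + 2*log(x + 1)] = (3*log(x + 1)^2 + 2)/(x + 1)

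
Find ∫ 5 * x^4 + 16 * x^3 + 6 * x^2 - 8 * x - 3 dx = x^5 + 4*x^4 + 2*x^3 - 4*x^2 - 3*x + C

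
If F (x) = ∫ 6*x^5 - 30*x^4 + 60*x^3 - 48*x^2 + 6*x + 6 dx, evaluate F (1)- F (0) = 3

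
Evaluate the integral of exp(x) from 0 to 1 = -1 + E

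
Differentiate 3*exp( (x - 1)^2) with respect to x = 6*x*exp(x^2 - 2*x + 1) - 6*exp(x^2 - 2*x + 1)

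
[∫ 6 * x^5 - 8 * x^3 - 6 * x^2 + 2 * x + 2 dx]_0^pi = -2*pi^3 + 2*pi + (-pi + pi^3)^2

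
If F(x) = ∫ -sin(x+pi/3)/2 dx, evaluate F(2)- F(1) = cos(pi/3 + 2)/2 - cos(1 + pi/3)/2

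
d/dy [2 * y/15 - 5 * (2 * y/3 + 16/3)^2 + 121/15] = -40*y/9 - 1594/45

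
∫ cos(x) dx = sin(x) + C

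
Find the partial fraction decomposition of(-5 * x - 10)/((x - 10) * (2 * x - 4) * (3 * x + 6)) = 5/(48*(x - 2)) - 5/(48*(x - 10))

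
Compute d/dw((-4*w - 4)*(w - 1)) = -8*w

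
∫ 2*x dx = x^2 + C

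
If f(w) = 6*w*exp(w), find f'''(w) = 6*w*exp(w) + 18*exp(w)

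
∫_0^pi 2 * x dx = pi^2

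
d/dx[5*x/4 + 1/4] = 5/4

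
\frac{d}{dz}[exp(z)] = exp(z)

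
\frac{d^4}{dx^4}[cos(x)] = cos(x)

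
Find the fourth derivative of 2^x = 2^x*log(2)^4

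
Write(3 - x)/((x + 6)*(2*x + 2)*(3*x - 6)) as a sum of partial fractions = 3/(80*(x + 6)) - 2/(45*(x + 1)) + 1/(144*(x - 2))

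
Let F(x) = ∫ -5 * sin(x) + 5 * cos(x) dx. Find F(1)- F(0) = -5 + 5*cos(1) + 5*sin(1)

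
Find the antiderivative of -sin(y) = cos(y) + C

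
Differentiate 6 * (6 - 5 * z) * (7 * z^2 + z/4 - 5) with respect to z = -630*z^2 + 489*z + 159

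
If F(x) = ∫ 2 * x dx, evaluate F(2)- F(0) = 4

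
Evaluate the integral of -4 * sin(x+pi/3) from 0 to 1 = -2 + 4*cos(1 + pi/3)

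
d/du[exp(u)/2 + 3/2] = exp(u)/2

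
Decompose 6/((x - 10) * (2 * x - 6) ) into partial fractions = -3/(7*(x - 3)) + 3/(7*(x - 10))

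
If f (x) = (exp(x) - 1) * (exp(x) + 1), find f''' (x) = 8*exp(2*x)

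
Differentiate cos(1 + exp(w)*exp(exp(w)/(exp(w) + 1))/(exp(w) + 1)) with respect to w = -(2*exp(w) + 1)*exp(w)*exp(exp(w)/(exp(w) + 1))*sin(1 + exp(w)*exp(exp(w)/(exp(w) + 1))/(exp(w) + 1))/(exp(3*w) + 3*exp(2*w) + 3*exp(w) + 1)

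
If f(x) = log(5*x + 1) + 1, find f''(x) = -25/(25*x^2 + 10*x + 1)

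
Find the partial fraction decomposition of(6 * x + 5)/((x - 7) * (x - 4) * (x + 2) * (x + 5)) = 25/(324*(x + 5)) - 7/(162*(x + 2)) - 29/(162*(x - 4)) + 47/(324*(x - 7))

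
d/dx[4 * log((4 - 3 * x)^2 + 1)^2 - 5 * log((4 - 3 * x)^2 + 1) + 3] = (144*x*log(9*x^2 - 24*x + 17) - 90*x - 192*log(9*x^2 - 24*x + 17) + 120)/(9*x^2 - 24*x + 17)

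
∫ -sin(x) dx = cos(x) + C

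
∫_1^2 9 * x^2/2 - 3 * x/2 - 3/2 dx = 27/4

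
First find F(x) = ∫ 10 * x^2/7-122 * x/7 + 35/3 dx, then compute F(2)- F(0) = -54/7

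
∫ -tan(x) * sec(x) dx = -sec(x) + C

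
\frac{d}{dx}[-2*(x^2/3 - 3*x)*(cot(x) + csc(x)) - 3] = 2*x^2*cos(x)/(3*sin(x)^2) + 2*x^2/(3*sin(x)^2) - 4*x/(3*tan(x)) - 4*x/(3*sin(x)) - 6*x*cos(x)/sin(x)^2 - 6*x/sin(x)^2 + 6/tan(x) + 6/sin(x)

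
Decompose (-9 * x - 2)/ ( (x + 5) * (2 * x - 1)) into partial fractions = -13/(11*(2*x - 1)) - 43/(11*(x + 5))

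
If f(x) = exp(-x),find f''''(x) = exp(-x)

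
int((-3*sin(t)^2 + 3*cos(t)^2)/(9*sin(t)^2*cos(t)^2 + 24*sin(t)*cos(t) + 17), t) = -acot(3*sin(2*t)/2 + 4) + C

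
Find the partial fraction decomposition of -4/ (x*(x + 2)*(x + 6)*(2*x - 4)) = 1/(96*(x + 6)) - 1/(16*(x + 2)) - 1/(32*(x - 2)) + 1/(12*x)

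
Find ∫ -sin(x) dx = cos(x) + C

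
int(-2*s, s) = -s^2 + C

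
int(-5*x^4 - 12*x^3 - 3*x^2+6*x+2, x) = -x^5 - 3*x^4 - x^3 + 3*x^2 + 2*x + C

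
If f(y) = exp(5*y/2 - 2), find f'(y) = 5*exp(5*y/2 - 2)/2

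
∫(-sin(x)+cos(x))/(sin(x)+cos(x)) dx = log(2*sin(x) + 2*cos(x)) + C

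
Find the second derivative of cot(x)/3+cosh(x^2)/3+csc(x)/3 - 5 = 4*x^2*cosh(x^2)/3 + 2*sinh(x^2)/3 - 1/(3*sin(x)) + 2*cos(x)/(3*sin(x)^3) + 2/(3*sin(x)^3)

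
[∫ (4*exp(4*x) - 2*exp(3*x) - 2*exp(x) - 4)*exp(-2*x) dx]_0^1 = -2*E + 2*exp(-1) + 2*(E - exp(-1))^2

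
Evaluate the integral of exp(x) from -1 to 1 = E - exp(-1)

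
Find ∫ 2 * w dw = w^2 + C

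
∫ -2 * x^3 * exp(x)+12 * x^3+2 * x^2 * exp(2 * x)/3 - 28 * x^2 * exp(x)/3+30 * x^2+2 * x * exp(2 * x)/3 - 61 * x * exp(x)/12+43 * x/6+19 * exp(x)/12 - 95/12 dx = -3*x^2/4 + x*exp(x)/4 - 5*x/4 + (3*x^2 - x*exp(x) + 5*x - 2)^2/3 + C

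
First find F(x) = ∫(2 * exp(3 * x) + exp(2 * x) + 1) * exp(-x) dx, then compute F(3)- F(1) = -(1 + E)*(E - exp(-1)) + (1 + exp(3))*(-exp(-3) + exp(3))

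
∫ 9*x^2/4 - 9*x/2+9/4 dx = 3*x^3/4 - 9*x^2/4 + 9*x/4 + C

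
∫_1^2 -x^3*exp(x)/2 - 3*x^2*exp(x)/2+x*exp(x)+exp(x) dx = -2*exp(2) - E/2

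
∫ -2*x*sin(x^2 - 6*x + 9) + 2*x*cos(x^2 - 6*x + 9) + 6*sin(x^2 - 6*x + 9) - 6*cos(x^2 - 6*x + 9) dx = sin((x - 3)^2) + cos((x - 3)^2) + C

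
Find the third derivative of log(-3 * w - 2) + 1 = 54/(27*w^3 + 54*w^2 + 36*w + 8)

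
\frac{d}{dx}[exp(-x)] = -exp(-x)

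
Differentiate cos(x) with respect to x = -sin(x)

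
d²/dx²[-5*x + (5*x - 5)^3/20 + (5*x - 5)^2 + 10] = 75*x/2 + 25/2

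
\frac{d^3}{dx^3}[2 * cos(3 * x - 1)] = 54*sin(3*x - 1)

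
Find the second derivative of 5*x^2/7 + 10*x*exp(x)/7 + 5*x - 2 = 10*x*exp(x)/7 + 20*exp(x)/7 + 10/7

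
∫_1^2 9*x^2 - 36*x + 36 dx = 3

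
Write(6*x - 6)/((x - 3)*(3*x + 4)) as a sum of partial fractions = 42/(13*(3*x + 4)) + 12/(13*(x - 3))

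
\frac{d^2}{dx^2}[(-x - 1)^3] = -6*x - 6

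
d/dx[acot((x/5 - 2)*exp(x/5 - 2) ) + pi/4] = (-x*exp(x/5 - 2) + 5*exp(x/5 - 2))/(x^2*exp(-4)*exp(2*x/5) - 20*x*exp(-4)*exp(2*x/5) + 100*exp(-4)*exp(2*x/5) + 25)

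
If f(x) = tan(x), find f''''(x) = 24*tan(x)^5 + 40*tan(x)^3 + 16*tan(x)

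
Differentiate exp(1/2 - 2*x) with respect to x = -2*exp(1/2 - 2*x)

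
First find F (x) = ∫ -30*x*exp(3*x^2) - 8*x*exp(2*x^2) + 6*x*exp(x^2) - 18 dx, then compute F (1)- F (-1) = -36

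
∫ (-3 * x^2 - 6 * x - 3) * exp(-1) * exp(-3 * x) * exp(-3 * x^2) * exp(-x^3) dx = exp(-(x + 1)^3) + C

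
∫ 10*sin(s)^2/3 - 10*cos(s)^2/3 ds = -5*sin(2*s)/3 + C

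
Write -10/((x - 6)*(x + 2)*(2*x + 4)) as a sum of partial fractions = 5/(64*(x + 2)) + 5/(8*(x + 2)^2) - 5/(64*(x - 6))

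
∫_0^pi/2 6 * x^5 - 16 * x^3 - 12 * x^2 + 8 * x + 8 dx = -4 + (-pi - 2 + pi^3/8)^2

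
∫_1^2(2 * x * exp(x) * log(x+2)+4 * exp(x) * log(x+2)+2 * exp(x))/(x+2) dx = -2*E*log(3) + 4*exp(2)*log(2)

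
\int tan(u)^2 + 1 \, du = tan(u) + C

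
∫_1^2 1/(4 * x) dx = log(2)/4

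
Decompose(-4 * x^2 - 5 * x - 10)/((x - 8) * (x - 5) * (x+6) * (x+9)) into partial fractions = 17/(42*(x + 9)) - 62/(231*(x + 6)) + 45/(154*(x - 5)) - 3/(7*(x - 8))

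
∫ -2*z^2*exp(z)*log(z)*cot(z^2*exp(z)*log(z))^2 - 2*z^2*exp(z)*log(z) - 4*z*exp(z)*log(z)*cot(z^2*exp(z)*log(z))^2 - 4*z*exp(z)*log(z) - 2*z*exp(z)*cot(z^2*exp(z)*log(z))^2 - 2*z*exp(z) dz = 2*cot(z^2*exp(z)*log(z)) + C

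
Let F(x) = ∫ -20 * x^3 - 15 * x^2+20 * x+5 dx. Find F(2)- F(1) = -75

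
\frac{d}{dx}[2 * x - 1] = 2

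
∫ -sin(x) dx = cos(x) + C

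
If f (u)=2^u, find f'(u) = 2^u*log(2)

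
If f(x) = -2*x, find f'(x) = -2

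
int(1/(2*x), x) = log(x)/2 + C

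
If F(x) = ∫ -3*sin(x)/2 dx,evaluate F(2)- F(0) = -3/2 + 3*cos(2)/2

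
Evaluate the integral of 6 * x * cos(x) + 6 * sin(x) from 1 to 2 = -6*sin(1) + 12*sin(2)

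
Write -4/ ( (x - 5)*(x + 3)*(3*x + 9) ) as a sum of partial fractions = 1/(48*(x + 3)) + 1/(6*(x + 3)^2) - 1/(48*(x - 5))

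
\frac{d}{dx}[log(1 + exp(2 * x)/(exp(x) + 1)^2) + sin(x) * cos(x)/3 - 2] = (-4*exp(3*x)*sin(x)^2 + 2*exp(3*x) - 8*exp(2*x)*sin(x)^2 + 10*exp(2*x) - 6*exp(x)*sin(x)^2 + 3*exp(x) - 2*sin(x)^2 + 1)/(6*exp(3*x) + 12*exp(2*x) + 9*exp(x) + 3)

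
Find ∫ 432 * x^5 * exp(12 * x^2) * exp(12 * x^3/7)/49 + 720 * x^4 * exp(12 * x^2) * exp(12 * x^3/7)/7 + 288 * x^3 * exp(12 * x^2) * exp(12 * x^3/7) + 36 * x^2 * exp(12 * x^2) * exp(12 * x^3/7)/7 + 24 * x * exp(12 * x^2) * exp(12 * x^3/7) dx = 12*x^2*(x + 7)*exp(12*x^2*(x + 7)/7)/7 + C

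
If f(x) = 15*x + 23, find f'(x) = 15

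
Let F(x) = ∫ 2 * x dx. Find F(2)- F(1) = 3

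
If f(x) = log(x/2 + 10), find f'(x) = 1/(x + 20)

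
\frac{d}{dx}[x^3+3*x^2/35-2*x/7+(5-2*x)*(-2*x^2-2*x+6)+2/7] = 15*x^2 - 414*x/35 - 156/7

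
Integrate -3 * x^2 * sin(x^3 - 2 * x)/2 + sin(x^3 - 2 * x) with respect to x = cos(x*(x^2 - 2))/2 + C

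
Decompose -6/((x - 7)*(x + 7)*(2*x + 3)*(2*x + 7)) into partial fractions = -2/(49*(2*x + 7)) + 6/(187*(2*x + 3)) + 3/(539*(x + 7)) - 1/(833*(x - 7))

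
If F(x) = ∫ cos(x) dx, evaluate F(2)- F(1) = -sin(1) + sin(2)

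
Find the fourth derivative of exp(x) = exp(x)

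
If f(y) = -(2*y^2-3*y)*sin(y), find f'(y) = -2*y^2*cos(y) - 4*y*sin(y) + 3*y*cos(y) + 3*sin(y)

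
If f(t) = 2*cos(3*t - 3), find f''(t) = -18*cos(3*t - 3)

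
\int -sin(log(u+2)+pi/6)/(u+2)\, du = cos(log(u + 2) + pi/6) + C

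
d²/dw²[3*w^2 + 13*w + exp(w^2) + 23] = 4*w^2*exp(w^2) + 2*exp(w^2) + 6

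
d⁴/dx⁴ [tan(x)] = 24*tan(x)^5 + 40*tan(x)^3 + 16*tan(x)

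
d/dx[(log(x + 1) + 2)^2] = (2*log(x + 1) + 4)/(x + 1)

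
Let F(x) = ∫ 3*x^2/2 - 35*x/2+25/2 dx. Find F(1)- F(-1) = 26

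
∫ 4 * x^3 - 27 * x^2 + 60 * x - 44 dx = x^4 - 9*x^3 + 30*x^2 - 44*x + C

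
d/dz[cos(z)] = -sin(z)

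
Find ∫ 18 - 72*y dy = -36*y^2 + 18*y + C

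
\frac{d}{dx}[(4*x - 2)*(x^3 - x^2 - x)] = 16*x^3 - 18*x^2 - 4*x + 2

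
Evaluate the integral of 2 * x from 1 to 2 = 3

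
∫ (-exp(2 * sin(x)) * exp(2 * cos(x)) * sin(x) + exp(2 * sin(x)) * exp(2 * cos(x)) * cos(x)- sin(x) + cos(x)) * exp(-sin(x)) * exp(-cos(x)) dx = 2*sinh(sqrt(2)*sin(x + pi/4)) + C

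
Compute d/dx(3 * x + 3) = 3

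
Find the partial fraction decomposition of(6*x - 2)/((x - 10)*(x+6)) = 19/(8*(x + 6)) + 29/(8*(x - 10))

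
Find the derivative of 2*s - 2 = 2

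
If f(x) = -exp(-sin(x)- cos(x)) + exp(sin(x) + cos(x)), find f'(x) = sqrt(2)*(exp(2*sin(x))*exp(2*cos(x)) + 1)*exp(-sqrt(2)*sin(x + pi/4))*cos(x + pi/4)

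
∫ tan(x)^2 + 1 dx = tan(x) + C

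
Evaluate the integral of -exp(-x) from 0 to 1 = -1 + exp(-1)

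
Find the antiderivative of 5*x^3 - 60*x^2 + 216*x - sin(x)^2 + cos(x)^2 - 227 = 5*x^4/4 - 20*x^3 + 108*x^2 - 227*x + sin(2*x)/2 + C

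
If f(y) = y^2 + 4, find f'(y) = 2*y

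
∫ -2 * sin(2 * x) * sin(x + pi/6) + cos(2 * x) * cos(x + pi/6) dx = sin(x + pi/6)*cos(2*x) + C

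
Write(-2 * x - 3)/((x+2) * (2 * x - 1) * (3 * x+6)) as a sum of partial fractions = -16/(75*(2*x - 1)) + 8/(75*(x + 2)) - 1/(15*(x + 2)^2)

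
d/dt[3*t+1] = 3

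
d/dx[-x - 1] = -1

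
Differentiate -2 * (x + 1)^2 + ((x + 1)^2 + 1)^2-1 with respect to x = 4*x^3 + 12*x^2 + 12*x + 4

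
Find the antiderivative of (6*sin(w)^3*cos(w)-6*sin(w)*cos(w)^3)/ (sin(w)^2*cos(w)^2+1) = -3*log(9/8 - cos(4*w)/8) + C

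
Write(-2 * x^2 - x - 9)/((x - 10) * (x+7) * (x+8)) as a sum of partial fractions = -43/(6*(x + 8)) + 100/(17*(x + 7)) - 73/(102*(x - 10))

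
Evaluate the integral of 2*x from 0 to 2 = 4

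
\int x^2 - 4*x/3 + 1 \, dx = x^3/3 - 2*x^2/3 + x + C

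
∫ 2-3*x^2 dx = -x^3 + 2*x + C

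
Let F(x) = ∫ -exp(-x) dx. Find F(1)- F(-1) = -E + exp(-1)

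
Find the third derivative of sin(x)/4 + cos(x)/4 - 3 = sin(x)/4 - cos(x)/4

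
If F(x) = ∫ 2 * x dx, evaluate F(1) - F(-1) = 0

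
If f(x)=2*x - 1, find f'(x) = 2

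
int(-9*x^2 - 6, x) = -3*x^3 - 6*x + C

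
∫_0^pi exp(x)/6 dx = -1/6 + exp(pi)/6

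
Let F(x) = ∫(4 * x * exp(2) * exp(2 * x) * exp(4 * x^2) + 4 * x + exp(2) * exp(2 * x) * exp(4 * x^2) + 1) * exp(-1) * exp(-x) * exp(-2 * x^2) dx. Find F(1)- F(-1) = -exp(2) - exp(-4) + exp(-2) + exp(4)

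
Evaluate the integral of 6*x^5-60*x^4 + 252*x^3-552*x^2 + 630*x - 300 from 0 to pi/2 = -125 + ((-2 + pi/2)^2 + 1)^3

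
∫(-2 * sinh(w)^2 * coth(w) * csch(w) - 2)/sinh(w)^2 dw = 2*coth(w) + 2*csch(w) + C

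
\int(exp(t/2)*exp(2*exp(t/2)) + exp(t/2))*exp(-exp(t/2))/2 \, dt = 2*sinh(exp(t/2)) + C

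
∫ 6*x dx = 3*x^2 + C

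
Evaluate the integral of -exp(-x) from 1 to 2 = -exp(-1) + exp(-2)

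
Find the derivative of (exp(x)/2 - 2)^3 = 3*exp(3*x)/8 - 3*exp(2*x) + 6*exp(x)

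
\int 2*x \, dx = x^2 + C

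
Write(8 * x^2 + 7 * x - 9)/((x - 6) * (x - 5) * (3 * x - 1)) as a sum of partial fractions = -26/(119*(3*x - 1)) - 113/(7*(x - 5)) + 321/(17*(x - 6))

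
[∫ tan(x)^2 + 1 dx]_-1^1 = 2*tan(1)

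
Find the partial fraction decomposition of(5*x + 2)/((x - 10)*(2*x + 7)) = 31/(27*(2*x + 7)) + 52/(27*(x - 10))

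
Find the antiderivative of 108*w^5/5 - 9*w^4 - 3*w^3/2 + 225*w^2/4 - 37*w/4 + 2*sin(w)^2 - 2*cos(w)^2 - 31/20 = 9*w^3 - 9*w^2/4 - 3*w/4 + (12*w^3 - 3*w^2 - w + 16)^2/40 - sin(2*w) + C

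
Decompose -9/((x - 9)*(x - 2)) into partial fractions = 9/(7*(x - 2)) - 9/(7*(x - 9))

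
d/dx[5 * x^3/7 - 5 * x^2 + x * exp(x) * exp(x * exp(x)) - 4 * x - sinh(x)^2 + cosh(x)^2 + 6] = x^2*exp(x*exp(x) + 2*x) + 15*x^2/7 + x*exp(x*exp(x) + x) + x*exp(x*exp(x) + 2*x) - 10*x + exp(x*exp(x) + x) - 4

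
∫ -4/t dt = -4*log(t) + C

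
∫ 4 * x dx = 2*x^2 + C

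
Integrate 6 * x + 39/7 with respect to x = 3*x^2 + 39*x/7 + C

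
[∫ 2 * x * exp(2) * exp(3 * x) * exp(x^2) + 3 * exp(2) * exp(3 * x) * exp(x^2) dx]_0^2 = -exp(2) + exp(12)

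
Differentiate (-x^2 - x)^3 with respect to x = -6*x^5 - 15*x^4 - 12*x^3 - 3*x^2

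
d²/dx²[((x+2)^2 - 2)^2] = 12*x^2 + 48*x + 40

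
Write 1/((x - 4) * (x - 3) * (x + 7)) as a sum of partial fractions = 1/(110*(x + 7)) - 1/(10*(x - 3)) + 1/(11*(x - 4))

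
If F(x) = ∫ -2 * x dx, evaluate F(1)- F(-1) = 0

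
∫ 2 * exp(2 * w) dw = exp(2*w) + C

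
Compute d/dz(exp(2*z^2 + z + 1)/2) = 2*z*exp(2*z^2 + z + 1) + exp(2*z^2 + z + 1)/2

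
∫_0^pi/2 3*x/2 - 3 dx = -3 + 3*(-2 + pi/2)^2/4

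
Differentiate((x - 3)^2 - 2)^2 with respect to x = 4*x^3 - 36*x^2 + 100*x - 84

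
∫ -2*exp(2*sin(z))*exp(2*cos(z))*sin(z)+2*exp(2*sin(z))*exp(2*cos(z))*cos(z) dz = exp(2*sqrt(2)*sin(z + pi/4)) + C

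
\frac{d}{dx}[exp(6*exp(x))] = 6*exp(x + 6*exp(x))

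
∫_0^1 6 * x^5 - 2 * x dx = 0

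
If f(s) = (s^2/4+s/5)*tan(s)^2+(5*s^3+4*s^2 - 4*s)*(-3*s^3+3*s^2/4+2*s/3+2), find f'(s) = -90*s^5 - 165*s^4/4 + 220*s^3/3 + s^2*sin(s)/(2*cos(s)^3) + 29*s^2 + 2*s*sin(s)/(5*cos(s)^3) + 61*s/6 + s/(2*cos(s)^2) - 41/5 + 1/(5*cos(s)^2)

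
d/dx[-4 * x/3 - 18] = -4/3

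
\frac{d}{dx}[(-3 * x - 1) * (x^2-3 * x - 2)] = -9*x^2 + 16*x + 9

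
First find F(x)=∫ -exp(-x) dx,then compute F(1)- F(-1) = -E + exp(-1)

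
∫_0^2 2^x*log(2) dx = 3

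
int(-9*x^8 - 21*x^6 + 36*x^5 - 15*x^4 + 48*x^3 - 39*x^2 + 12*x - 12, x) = -x^9 - 3*x^7 + 6*x^6 - 3*x^5 + 12*x^4 - 13*x^3 + 6*x^2 - 12*x + C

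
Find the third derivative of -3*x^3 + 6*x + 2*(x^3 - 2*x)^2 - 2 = 240*x^3 - 192*x - 18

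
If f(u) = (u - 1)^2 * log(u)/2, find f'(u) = (2*u^2*log(u) + u^2 - 2*u*log(u) - 2*u + 1)/(2*u)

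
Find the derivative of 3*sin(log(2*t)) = 3*cos(log(t) + log(2))/t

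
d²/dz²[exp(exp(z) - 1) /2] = exp(z + exp(z) - 1)/2 + exp(2*z + exp(z) - 1)/2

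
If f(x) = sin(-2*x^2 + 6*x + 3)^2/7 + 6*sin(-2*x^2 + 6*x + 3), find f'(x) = -4*x*sin(-4*x^2 + 12*x + 6)/7 - 24*x*cos(-2*x^2 + 6*x + 3) + 6*sin(-4*x^2 + 12*x + 6)/7 + 36*cos(-2*x^2 + 6*x + 3)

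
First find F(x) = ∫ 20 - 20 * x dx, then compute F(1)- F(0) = 10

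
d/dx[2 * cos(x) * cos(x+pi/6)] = -2*sin(2*x + pi/6)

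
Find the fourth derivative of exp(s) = exp(s)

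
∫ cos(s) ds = sin(s) + C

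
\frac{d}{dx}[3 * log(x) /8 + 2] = 3/(8*x)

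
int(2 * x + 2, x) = x^2 + 2*x + C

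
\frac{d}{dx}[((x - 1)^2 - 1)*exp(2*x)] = 2*x^2*exp(2*x) - 2*x*exp(2*x) - 2*exp(2*x)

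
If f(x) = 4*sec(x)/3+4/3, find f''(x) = 4*(-1 + 2/cos(x)^2)/(3*cos(x))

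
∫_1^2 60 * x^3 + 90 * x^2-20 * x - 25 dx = 380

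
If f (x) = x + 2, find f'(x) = 1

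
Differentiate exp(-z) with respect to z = -exp(-z)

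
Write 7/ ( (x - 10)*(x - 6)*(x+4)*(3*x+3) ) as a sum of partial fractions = -1/(180*(x + 4)) + 1/(99*(x + 1)) - 1/(120*(x - 6)) + 1/(264*(x - 10))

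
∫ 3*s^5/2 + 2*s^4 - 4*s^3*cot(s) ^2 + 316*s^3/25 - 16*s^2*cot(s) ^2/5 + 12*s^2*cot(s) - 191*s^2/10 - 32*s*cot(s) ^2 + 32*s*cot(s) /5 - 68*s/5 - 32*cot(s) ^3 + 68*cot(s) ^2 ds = 3*s^3/2 + 6*s^2/5 + 12*s + (5*s^3 + 4*s^2 + 40*s + 40*cot(s) - 100)^2/100 + 12*cot(s) + C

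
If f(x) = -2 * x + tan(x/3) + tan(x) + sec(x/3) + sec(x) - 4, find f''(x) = 2*tan(x/3)^3/9 + 2*tan(x/3)^2*sec(x/3)/9 + 2*tan(x/3)/9 + 2*tan(x)^3 + 2*tan(x)^2*sec(x) + 2*tan(x) + sec(x/3)/9 + sec(x)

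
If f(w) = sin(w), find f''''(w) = sin(w)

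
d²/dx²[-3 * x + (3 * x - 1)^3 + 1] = 162*x - 54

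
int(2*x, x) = x^2 + C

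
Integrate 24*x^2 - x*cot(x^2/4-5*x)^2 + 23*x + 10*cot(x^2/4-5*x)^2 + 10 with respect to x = x^2*(8*x + 12) + 2*cot(x*(x - 20)/4) + C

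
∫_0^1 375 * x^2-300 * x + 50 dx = 25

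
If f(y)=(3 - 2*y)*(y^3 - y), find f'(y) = -8*y^3 + 9*y^2 + 4*y - 3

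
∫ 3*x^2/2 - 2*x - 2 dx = x^3/2 - x^2 - 2*x + C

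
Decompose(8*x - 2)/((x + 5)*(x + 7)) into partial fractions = 29/(x + 7) - 21/(x + 5)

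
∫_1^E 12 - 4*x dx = 8 - 2*(-3 + E)^2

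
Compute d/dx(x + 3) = 1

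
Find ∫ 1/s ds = log(2*s/3) + C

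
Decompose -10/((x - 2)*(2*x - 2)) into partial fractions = 5/(x - 1) - 5/(x - 2)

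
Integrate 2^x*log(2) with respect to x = 2^x + C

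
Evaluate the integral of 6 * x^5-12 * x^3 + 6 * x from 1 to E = (-1 + E)^3*(1 + E)^3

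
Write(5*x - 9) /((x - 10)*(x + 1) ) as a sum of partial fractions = 14/(11*(x + 1)) + 41/(11*(x - 10))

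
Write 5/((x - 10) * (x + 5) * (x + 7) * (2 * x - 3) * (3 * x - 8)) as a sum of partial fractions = -405/(102718*(3*x - 8)) + 80/(26299*(2*x - 3)) + 5/(16762*(x + 7)) - 1/(1794*(x + 5)) + 1/(19074*(x - 10))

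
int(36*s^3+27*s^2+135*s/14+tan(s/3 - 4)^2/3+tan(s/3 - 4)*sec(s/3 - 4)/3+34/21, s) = 9*s^4 + 9*s^3 + 135*s^2/28 + 9*s/7 + tan(s/3 - 4) + sec(s/3 - 4) + C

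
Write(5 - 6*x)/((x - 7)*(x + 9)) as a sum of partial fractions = -59/(16*(x + 9)) - 37/(16*(x - 7))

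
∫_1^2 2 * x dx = 3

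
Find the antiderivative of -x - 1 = -x^2/2 - x + C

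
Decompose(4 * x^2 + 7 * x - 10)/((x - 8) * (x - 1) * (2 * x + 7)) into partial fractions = 58/(207*(2*x + 7)) - 1/(63*(x - 1)) + 302/(161*(x - 8))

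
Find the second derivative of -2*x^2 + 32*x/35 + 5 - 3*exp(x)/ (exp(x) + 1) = (-4*exp(3*x) - 9*exp(2*x) - 15*exp(x) - 4)/(exp(3*x) + 3*exp(2*x) + 3*exp(x) + 1)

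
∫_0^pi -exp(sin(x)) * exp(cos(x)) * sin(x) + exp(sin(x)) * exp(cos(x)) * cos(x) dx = -E + exp(-1)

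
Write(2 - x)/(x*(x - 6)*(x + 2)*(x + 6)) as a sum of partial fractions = -1/(36*(x + 6)) + 1/(16*(x + 2)) - 1/(144*(x - 6)) - 1/(36*x)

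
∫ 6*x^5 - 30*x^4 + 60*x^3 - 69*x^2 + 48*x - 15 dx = x^6 - 6*x^5 + 15*x^4 - 23*x^3 + 24*x^2 - 15*x + C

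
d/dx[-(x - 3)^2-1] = 6 - 2*x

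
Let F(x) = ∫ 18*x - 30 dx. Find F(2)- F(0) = -24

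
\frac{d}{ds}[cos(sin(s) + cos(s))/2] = -sqrt(2)*sin(sqrt(2)*sin(s + pi/4))*cos(s + pi/4)/2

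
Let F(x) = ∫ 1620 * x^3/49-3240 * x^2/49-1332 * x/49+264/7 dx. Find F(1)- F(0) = 507/49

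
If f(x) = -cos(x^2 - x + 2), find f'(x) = (2*x - 1)*sin(x^2 - x + 2)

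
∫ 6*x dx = 3*x^2 + C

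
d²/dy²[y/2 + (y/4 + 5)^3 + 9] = 3*y/32 + 15/8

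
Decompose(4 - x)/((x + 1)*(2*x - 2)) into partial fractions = -5/(4*(x + 1)) + 3/(4*(x - 1))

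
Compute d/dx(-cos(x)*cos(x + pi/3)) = sin(2*x + pi/3)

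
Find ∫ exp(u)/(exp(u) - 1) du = log(exp(u) - 1) + C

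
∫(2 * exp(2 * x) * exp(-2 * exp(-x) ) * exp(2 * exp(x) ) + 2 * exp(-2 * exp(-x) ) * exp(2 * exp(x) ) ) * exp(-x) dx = exp(4*sinh(x)) + C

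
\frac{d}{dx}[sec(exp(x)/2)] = exp(x)*tan(exp(x)/2)*sec(exp(x)/2)/2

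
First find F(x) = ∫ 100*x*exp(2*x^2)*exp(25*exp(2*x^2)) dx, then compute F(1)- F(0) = -exp(25) + exp(25*exp(2))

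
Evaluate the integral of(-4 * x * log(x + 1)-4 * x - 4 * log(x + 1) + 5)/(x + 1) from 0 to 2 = -3*log(3)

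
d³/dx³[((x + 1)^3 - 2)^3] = 504*x^6 + 3024*x^5 + 7560*x^4 + 9360*x^3 + 5400*x^2 + 864*x - 144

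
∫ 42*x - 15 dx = 21*x^2 - 15*x + acos(6 - 4*x) - asin(4*x - 6) + C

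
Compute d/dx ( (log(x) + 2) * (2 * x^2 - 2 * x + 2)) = (4*x^2*log(x) + 10*x^2 - 2*x*log(x) - 6*x + 2)/x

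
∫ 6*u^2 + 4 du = 2*u^3 + 4*u + C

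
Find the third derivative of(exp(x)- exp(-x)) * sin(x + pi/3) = -2*sqrt(2)*(exp(2*x)*sin(x + pi/12) + cos(x + pi/12))*exp(-x)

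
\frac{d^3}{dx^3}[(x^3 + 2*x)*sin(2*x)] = -8*x^3*cos(2*x) - 36*x^2*sin(2*x) + 20*x*cos(2*x) - 18*sin(2*x)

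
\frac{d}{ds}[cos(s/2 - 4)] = -sin(s/2 - 4)/2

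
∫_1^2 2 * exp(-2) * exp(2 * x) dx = -1 + exp(2)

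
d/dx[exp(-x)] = -exp(-x)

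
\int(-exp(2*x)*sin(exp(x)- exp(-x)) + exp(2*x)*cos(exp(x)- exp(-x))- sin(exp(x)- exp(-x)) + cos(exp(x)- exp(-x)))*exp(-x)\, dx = sqrt(2)*sin(2*sinh(x) + pi/4) + C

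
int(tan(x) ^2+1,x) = tan(x) + C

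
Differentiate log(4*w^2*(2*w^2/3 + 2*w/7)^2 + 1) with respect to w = (4704*w^5 + 3360*w^4 + 576*w^3)/(784*w^6 + 672*w^5 + 144*w^4 + 441)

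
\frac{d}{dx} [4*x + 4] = 4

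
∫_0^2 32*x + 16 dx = 96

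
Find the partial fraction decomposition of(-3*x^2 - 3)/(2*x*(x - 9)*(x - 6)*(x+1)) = 3/(70*(x + 1)) + 37/(84*(x - 6)) - 41/(90*(x - 9)) - 1/(36*x)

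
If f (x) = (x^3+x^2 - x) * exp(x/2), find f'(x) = x^3*exp(x/2)/2 + 7*x^2*exp(x/2)/2 + 3*x*exp(x/2)/2 - exp(x/2)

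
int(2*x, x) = x^2 + C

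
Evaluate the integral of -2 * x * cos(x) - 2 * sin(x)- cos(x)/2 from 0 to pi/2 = -pi - 1/2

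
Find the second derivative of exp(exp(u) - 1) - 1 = exp(u + exp(u) - 1) + exp(2*u + exp(u) - 1)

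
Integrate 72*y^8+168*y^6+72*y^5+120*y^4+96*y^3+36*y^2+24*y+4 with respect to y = 8*y^9 + 24*y^7 + 12*y^6 + 24*y^5 + 24*y^4 + 12*y^3 + 12*y^2 + 4*y + C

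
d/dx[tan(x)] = cos(x)^(-2)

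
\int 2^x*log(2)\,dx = 2^x + C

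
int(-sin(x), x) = cos(x) + C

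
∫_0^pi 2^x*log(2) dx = -1 + 2^pi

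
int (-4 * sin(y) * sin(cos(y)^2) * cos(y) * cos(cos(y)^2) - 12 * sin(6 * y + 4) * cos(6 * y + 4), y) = sin(cos(y)^2)^2 + cos(6*y + 4)^2 + C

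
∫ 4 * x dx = 2*x^2 + C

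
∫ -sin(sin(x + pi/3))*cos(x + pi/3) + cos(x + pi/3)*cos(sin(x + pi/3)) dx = sqrt(2)*sin(sin(x + pi/3) + pi/4) + C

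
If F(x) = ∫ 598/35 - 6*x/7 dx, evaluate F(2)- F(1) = 79/5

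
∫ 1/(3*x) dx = log(x)/3 + C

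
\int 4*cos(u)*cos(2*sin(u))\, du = 2*sin(2*sin(u)) + C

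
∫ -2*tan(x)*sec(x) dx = -2*sec(x) + C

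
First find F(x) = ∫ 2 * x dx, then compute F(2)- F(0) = 4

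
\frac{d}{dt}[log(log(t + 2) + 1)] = 1/(t*log(t + 2) + t + 2*log(t + 2) + 2)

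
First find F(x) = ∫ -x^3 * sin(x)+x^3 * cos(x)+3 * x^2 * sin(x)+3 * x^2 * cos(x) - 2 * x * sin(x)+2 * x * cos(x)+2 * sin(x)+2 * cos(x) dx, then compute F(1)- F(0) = 3*cos(1) + 3*sin(1)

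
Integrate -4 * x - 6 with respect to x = -2*x^2 - 6*x + C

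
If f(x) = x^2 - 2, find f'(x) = 2*x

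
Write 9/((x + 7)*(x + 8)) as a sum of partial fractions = -9/(x + 8) + 9/(x + 7)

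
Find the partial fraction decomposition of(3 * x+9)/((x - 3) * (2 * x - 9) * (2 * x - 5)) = 33/(4*(2*x - 5)) + 15/(4*(2*x - 9)) - 6/(x - 3)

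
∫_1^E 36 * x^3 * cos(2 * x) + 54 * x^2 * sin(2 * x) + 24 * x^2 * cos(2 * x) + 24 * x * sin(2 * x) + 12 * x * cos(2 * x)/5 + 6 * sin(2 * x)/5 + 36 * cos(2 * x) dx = 6*(E/5 + 3 + 2*exp(2) + 3*exp(3))*sin(2*E) - 246*sin(2)/5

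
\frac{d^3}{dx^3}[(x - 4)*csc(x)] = (x*cos(x)/sin(x) - 6*x*cos(x)/sin(x)^3 - 3 - 4*cos(x)/sin(x) + 6/sin(x)^2 + 24*cos(x)/sin(x)^3)/sin(x)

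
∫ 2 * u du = u^2 + C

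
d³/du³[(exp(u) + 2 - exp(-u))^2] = (8*exp(4*u) + 4*exp(3*u) + 4*exp(u) - 8)*exp(-2*u)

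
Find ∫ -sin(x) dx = cos(x) + C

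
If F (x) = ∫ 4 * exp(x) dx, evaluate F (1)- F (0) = -4 + 4*E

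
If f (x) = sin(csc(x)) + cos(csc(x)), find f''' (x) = sqrt(2)*(cos(pi/4 + 1/sin(x)) - 3*sin(pi/4 + 1/sin(x))/sin(x) - 6*cos(pi/4 + 1/sin(x))/sin(x)^2 + 6*sin(pi/4 + 1/sin(x))/sin(x)^3 + cos(x)^2*cos(pi/4 + 1/sin(x))/sin(x)^4)*cos(x)/sin(x)^2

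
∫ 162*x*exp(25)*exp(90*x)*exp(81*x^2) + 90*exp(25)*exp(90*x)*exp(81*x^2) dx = exp((9*x + 5)^2) + C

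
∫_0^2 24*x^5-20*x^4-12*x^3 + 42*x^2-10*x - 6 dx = 160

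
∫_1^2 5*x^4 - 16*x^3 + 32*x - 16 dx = 3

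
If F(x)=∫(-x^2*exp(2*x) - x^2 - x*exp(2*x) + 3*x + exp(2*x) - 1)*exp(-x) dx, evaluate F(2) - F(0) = -2*exp(2) + 2*exp(-2)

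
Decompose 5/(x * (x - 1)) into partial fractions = 5/(x - 1) - 5/x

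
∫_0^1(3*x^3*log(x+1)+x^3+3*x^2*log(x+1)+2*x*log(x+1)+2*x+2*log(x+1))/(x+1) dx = 3*log(2)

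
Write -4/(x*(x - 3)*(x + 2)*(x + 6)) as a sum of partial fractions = 1/(54*(x + 6)) - 1/(10*(x + 2)) - 4/(135*(x - 3)) + 1/(9*x)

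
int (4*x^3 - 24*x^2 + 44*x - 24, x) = x^4 - 8*x^3 + 22*x^2 - 24*x + C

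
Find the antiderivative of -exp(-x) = exp(-x) + C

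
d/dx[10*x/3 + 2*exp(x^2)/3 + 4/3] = 4*x*exp(x^2)/3 + 10/3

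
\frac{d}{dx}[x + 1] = 1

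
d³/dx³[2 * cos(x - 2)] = 2*sin(x - 2)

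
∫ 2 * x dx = x^2 + C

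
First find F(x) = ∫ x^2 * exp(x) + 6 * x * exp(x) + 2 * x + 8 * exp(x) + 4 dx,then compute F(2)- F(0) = 8 + 16*exp(2)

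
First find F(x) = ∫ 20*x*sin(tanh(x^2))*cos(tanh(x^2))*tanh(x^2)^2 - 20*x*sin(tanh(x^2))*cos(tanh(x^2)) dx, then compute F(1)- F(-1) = 0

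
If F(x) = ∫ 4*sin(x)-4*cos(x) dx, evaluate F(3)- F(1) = 4*sqrt(2)*(-sin(pi/4 + 3) + sin(pi/4 + 1))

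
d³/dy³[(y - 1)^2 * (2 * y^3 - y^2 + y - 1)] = 120*y^2 - 120*y + 30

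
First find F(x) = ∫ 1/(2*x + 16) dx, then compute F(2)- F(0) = -log(2) + log(5)/2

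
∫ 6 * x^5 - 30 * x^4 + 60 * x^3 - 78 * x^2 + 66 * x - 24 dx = x^6 - 6*x^5 + 15*x^4 - 26*x^3 + 33*x^2 - 24*x + C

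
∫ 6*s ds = 3*s^2 + C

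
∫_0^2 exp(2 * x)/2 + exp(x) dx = -9/4 + (1 + exp(2)/2)^2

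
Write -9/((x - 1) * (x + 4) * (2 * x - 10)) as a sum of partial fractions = -1/(10*(x + 4)) + 9/(40*(x - 1)) - 1/(8*(x - 5))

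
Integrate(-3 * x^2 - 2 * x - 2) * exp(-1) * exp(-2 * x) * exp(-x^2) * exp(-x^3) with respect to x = exp(-x^3 - x^2 - 2*x - 1) + C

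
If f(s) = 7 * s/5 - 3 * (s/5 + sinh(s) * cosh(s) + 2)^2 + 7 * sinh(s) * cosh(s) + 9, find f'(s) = -12*s*sinh(s)^2/5 - 36*s/25 - 12*sinh(s)^3*cosh(s) - 10*sinh(s)^2 - 36*sinh(s)*cosh(s)/5 - 6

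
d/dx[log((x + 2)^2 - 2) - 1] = (2*x + 4)/(x^2 + 4*x + 2)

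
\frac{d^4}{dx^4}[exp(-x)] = exp(-x)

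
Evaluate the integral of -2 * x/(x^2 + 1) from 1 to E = -log(1 + exp(2)) + log(2)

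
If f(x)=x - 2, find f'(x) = 1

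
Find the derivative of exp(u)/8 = exp(u)/8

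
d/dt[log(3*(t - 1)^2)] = 2/(t - 1)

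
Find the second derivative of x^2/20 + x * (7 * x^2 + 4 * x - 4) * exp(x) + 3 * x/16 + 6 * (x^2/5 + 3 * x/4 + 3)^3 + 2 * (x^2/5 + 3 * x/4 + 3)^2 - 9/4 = 36*x^4/25 + 7*x^3*exp(x) + 54*x^3/5 + 46*x^2*exp(x) + 2559*x^2/50 + 54*x*exp(x) + 9279*x/80 + 1327/10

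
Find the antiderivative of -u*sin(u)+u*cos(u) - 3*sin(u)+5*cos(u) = sqrt(2)*(u + 4)*sin(u + pi/4) + C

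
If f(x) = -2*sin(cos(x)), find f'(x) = 2*sin(x)*cos(cos(x))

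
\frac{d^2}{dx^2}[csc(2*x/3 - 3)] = 4*(-1 + 2/sin(2*x/3 - 3)^2)/(9*sin(2*x/3 - 3))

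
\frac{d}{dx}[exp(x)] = exp(x)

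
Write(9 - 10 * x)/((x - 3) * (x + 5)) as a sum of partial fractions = -59/(8*(x + 5)) - 21/(8*(x - 3))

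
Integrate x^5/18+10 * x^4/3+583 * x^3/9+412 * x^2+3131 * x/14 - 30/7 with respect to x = x^6/108 + 2*x^5/3 + 583*x^4/36 + 412*x^3/3 + 3131*x^2/28 - 30*x/7 + C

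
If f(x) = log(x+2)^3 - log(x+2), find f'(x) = (3*log(x + 2)^2 - 1)/(x + 2)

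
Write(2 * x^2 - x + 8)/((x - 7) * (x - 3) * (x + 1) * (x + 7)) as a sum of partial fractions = -113/(840*(x + 7)) + 11/(192*(x + 1)) - 23/(160*(x - 3)) + 99/(448*(x - 7))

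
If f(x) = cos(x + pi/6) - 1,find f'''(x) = sin(x + pi/6)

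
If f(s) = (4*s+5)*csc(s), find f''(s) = (-4*s + 8*s/sin(s)^2 - 5 - 8*cos(s)/sin(s) + 10/sin(s)^2)/sin(s)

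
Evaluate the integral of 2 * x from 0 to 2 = 4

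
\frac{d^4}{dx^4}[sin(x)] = sin(x)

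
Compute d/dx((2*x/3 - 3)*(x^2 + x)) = 2*x^2 - 14*x/3 - 3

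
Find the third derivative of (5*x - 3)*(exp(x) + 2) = 5*x*exp(x) + 12*exp(x)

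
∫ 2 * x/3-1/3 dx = x^2/3 - x/3 + C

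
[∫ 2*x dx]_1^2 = 3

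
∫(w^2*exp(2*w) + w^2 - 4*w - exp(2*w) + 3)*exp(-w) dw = 2*(w - 1)^2*sinh(w) + C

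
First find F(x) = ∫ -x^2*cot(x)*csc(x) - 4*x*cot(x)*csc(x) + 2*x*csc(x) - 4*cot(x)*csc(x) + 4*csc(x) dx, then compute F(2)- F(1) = -9*csc(1) + 16*csc(2)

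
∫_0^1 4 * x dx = 2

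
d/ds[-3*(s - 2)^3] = -9*s^2 + 36*s - 36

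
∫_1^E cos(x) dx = -sin(1) + sin(E)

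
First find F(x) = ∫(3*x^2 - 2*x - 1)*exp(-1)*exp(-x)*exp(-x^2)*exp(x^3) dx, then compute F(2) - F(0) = E - exp(-1)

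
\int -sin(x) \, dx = cos(x) + C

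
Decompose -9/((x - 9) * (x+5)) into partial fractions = 9/(14*(x + 5)) - 9/(14*(x - 9))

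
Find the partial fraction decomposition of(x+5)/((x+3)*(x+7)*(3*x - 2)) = 51/(253*(3*x - 2)) - 1/(46*(x + 7)) - 1/(22*(x + 3))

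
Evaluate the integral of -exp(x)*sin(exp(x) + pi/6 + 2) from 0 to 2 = cos(pi/6 + 2 + exp(2)) - cos(pi/6 + 3)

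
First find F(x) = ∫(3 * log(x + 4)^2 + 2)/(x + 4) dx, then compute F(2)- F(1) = -log(5)^3 - 2*log(5) + 2*log(6) + log(6)^3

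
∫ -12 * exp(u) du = -12*exp(u) + C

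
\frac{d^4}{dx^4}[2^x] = 2^x*log(2)^4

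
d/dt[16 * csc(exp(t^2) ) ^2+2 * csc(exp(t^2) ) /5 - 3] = -4*t*(1/5 + 16/sin(exp(t^2)))*exp(t^2)*cos(exp(t^2))/sin(exp(t^2))^2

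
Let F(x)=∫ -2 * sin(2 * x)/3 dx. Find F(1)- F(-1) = 0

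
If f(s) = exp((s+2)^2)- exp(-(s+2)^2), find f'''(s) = (8*s^3*exp(2*s^2 + 8*s + 8) + 8*s^3 + 48*s^2*exp(2*s^2 + 8*s + 8) + 48*s^2 + 108*s*exp(2*s^2 + 8*s + 8) + 84*s + 88*exp(2*s^2 + 8*s + 8) + 40)*exp(-s^2 - 4*s - 4)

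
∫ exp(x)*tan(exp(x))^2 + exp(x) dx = tan(exp(x)) + C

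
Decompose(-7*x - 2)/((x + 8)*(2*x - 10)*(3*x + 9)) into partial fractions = 9/(65*(x + 8)) - 19/(240*(x + 3)) - 37/(624*(x - 5))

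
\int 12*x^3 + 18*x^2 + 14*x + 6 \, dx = 3*x^4 + 6*x^3 + 7*x^2 + 6*x + C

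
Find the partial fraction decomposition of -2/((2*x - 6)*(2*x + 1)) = 2/(7*(2*x + 1)) - 1/(7*(x - 3))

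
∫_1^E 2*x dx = -1 + exp(2)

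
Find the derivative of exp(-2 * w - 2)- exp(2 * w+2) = (-2*exp(4*w + 4) - 2)*exp(-2*w - 2)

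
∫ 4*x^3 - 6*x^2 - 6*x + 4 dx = x^4 - 2*x^3 - 3*x^2 + 4*x + C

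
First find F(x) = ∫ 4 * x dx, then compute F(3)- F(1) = 16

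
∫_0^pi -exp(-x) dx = -1 + exp(-pi)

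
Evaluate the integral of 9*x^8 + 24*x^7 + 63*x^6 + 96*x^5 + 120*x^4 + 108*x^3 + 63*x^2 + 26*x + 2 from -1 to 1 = 114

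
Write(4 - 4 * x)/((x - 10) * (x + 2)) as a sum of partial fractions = -1/(x + 2) - 3/(x - 10)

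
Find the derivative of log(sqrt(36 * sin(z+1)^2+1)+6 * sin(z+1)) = (6*sqrt(36*sin(z + 1)^2 + 1)*cos(z + 1) + 18*sin(2*z + 2))/(6*sqrt(36*sin(z + 1)^2 + 1)*sin(z + 1) + 36*sin(z + 1)^2 + 1)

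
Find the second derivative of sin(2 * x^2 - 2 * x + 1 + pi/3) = -16*x^2*sin(2*x^2 - 2*x + 1 + pi/3) + 16*x*sin(2*x^2 - 2*x + 1 + pi/3) - 4*sin(2*x^2 - 2*x + 1 + pi/3) + 4*cos(2*x^2 - 2*x + 1 + pi/3)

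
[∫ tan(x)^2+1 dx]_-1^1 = 2*tan(1)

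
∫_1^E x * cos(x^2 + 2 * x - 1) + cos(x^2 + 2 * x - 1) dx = -sin(2)/2 - sin(2 - (1 + E)^2)/2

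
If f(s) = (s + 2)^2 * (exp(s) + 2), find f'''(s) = s^2*exp(s) + 10*s*exp(s) + 22*exp(s)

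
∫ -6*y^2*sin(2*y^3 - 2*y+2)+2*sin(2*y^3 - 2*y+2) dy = cos(2*(y^3 - y + 1)) + C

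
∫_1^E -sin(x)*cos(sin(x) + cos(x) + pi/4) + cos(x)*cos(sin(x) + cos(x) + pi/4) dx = -sin(cos(1) + pi/4 + sin(1)) + sin(cos(E) + sin(E) + pi/4)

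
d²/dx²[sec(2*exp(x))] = 2*(-2*exp(x) + 4*exp(x)/cos(2*exp(x))^2 + sin(2*exp(x))/cos(2*exp(x)))*exp(x)/cos(2*exp(x))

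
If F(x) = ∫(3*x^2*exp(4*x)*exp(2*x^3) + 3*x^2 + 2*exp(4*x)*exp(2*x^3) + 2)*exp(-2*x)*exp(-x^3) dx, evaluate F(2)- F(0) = -exp(-12) + exp(12)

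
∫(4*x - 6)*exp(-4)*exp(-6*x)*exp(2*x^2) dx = exp(2*x^2 - 6*x - 4) + C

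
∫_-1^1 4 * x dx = 0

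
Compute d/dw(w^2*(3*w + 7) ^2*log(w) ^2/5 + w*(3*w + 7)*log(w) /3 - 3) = 36*w^3*log(w)^2/5 + 18*w^3*log(w)/5 + 126*w^2*log(w)^2/5 + 84*w^2*log(w)/5 + 98*w*log(w)^2/5 + 108*w*log(w)/5 + w + 7*log(w)/3 + 7/3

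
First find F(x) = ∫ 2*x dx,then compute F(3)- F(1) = 8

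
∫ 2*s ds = s^2 + C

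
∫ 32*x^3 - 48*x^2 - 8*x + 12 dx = 8*x^4 - 16*x^3 - 4*x^2 + 12*x + C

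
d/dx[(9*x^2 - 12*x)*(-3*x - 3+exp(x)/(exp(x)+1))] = (-81*x^2*exp(2*x) - 153*x^2*exp(x) - 81*x^2 + 36*x*exp(2*x) + 42*x*exp(x) + 18*x + 24*exp(2*x) + 60*exp(x) + 36)/(exp(2*x) + 2*exp(x) + 1)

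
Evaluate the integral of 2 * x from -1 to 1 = 0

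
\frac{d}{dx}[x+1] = 1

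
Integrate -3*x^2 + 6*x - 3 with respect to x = -x^3 + 3*x^2 - 3*x + C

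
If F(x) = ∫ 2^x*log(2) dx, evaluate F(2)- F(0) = 3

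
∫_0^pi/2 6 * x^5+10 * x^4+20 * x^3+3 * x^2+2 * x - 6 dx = -3*pi^3/8 - 3*pi - 3*pi^2/4 + (-pi^3/8 - pi - pi^2/4)^2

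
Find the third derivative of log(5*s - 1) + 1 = 250/(125*s^3 - 75*s^2 + 15*s - 1)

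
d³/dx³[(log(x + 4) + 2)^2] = (4*log(x + 4) + 2)/(x^3 + 12*x^2 + 48*x + 64)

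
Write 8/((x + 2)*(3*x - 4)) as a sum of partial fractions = 12/(5*(3*x - 4)) - 4/(5*(x + 2))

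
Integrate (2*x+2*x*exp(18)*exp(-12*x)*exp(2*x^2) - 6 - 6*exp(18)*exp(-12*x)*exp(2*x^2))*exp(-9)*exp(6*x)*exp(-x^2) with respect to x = 2*sinh((x - 3)^2) + C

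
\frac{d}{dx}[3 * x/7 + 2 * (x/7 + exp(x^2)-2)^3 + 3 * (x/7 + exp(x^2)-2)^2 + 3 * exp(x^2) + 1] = 12*x^3*exp(x^2)/49 + 24*x^2*exp(2*x^2)/7 - 36*x^2*exp(x^2)/7 + 6*x^2/343 + 12*x*exp(3*x^2) - 36*x*exp(2*x^2) + 1482*x*exp(x^2)/49 - 18*x/49 + 6*exp(2*x^2)/7 - 18*exp(x^2)/7 + 15/7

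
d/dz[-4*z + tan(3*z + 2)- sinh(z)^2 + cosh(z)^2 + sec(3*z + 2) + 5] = 3*tan(3*z + 2)^2 + 3*tan(3*z + 2)*sec(3*z + 2) - 1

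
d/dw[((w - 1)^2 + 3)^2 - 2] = 4*w^3 - 12*w^2 + 24*w - 16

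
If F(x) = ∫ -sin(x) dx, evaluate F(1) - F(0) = -1 + cos(1)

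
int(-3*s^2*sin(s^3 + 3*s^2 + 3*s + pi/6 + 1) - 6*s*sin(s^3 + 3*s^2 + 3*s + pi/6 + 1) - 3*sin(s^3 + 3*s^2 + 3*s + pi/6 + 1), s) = cos((s + 1)^3 + pi/6) + C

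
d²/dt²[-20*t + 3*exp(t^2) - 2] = 12*t^2*exp(t^2) + 6*exp(t^2)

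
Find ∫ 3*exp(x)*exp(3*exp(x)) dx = exp(3*exp(x)) + C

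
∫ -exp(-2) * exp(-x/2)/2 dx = exp(-x/2 - 2) + C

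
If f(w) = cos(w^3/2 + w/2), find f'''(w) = 27*w^6*sin(w^3/2 + w/2)/8 + 27*w^4*sin(w^3/2 + w/2)/8 - 27*w^3*cos(w^3/2 + w/2)/2 + 9*w^2*sin(w^3/2 + w/2)/8 - 9*w*cos(w^3/2 + w/2)/2 - 23*sin(w^3/2 + w/2)/8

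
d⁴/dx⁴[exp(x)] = exp(x)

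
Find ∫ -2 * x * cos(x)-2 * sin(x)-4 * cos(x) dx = (-2*x - 4)*sin(x) + C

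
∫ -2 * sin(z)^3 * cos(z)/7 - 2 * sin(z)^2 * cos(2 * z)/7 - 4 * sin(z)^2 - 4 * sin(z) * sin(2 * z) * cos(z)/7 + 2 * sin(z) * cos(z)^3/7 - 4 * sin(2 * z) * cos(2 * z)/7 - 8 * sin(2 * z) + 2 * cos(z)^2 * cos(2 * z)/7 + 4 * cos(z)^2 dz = (sin(2*z) + 2*cos(2*z))^2/28 + 2*sin(2*z) + 4*cos(2*z) + C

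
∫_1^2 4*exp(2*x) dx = -2*E*(E - exp(-1)) + 2*(-exp(-2) + exp(2))*exp(2)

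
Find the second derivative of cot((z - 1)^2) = 2*(4*z^2*cos(z^2 - 2*z + 1)/sin(z^2 - 2*z + 1) - 8*z*cos(z^2 - 2*z + 1)/sin(z^2 - 2*z + 1) - 1 + 4*cos(z^2 - 2*z + 1)/sin(z^2 - 2*z + 1))/sin(z^2 - 2*z + 1)^2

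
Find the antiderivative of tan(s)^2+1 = tan(s) + C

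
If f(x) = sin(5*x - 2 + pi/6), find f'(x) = 5*cos(5*x - 2 + pi/6)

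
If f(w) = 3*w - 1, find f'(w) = 3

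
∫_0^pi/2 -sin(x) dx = -1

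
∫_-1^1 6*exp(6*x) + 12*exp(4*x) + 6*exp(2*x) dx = -(exp(-2) + 1)^3 + (1 + exp(2))^3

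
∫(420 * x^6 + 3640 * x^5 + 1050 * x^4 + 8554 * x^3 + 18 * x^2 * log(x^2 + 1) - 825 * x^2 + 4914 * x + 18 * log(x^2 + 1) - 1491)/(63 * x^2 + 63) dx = x*(84*x^4 + 910*x^3 + 210*x^2 + 2457*x + 18*log(x^2 + 1) - 1491)/63 + C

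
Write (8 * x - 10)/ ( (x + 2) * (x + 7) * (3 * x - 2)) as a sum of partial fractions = -21/(92*(3*x - 2)) - 66/(115*(x + 7)) + 13/(20*(x + 2))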